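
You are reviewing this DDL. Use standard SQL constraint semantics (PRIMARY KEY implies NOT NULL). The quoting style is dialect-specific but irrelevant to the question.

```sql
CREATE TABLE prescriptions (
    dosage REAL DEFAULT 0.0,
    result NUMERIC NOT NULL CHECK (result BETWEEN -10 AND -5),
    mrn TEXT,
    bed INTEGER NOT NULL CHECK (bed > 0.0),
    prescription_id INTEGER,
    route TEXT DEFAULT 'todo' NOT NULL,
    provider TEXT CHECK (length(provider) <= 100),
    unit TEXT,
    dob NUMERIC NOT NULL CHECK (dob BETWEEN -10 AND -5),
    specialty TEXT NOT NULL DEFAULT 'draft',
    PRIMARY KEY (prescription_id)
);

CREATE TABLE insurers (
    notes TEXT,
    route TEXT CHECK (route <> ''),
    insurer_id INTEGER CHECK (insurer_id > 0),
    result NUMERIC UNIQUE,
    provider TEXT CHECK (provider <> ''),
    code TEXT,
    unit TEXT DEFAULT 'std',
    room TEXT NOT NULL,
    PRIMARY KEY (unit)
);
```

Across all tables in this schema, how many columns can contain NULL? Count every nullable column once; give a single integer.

10

prescriptions: 4 nullable (dosage, mrn, provider, unit — PK (prescription_id) and explicit NOT NULL columns excluded).
insurers: 6 nullable (notes, route, insurer_id, result, provider, code — PK (unit) and explicit NOT NULL columns excluded).
Total: 4 + 6 = 10.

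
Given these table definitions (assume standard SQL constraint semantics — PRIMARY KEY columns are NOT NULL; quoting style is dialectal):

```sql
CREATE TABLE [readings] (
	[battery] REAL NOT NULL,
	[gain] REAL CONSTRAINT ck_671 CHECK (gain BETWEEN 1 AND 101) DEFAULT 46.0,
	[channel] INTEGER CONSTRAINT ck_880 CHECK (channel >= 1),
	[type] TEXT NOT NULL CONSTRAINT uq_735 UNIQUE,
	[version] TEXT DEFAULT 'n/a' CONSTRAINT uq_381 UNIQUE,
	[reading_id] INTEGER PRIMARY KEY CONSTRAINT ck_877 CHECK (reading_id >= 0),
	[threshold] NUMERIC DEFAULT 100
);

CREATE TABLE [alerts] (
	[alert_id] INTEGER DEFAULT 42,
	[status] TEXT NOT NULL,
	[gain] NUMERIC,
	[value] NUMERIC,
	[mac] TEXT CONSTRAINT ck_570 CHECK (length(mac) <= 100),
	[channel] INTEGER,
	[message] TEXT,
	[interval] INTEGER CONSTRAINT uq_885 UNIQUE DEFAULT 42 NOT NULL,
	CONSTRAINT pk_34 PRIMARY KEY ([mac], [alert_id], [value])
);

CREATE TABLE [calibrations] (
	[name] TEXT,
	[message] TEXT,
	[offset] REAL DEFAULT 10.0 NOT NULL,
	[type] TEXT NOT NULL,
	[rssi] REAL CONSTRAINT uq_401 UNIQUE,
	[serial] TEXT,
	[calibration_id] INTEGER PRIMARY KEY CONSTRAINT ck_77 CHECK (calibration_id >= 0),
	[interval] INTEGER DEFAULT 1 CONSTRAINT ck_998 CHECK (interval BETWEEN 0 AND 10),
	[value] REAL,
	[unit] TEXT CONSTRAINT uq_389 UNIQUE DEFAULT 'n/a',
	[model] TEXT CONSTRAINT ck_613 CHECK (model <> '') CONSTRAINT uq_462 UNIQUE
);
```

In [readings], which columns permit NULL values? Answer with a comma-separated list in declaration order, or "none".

- battery: declared NOT NULL → not nullable.
- gain: CHECK does not forbid NULL (a CHECK constraint passes when its expression is NULL) → nullable.
- channel: CHECK does not forbid NULL (a CHECK constraint passes when its expression is NULL) → nullable.
- type: declared NOT NULL → not nullable.
- version: UNIQUE does not imply NOT NULL → nullable.
- reading_id: part of the PRIMARY KEY, which implies NOT NULL → not nullable.
- threshold: DEFAULT only fills an omitted column; an explicit NULL is still allowed → nullable.

gain, channel, version, threshold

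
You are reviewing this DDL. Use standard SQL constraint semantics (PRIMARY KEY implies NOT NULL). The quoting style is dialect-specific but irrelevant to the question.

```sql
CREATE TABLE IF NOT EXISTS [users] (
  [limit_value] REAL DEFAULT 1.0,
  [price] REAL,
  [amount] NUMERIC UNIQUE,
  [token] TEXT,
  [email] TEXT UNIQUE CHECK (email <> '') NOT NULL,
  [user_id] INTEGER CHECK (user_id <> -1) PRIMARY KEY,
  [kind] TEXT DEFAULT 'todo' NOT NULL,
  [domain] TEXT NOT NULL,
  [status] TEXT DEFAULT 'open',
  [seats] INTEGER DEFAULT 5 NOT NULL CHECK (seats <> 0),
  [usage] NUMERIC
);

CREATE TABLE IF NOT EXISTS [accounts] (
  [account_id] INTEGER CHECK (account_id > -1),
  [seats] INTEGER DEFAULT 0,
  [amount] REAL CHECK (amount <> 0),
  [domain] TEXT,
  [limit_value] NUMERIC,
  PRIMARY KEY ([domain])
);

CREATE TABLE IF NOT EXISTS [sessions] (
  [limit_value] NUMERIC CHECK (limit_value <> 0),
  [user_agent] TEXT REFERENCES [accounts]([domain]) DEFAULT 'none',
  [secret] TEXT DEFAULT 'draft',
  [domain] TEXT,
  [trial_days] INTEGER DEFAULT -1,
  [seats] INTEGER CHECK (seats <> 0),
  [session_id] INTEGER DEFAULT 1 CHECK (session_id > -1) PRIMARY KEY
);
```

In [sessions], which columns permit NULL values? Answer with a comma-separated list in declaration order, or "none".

- limit_value: CHECK does not forbid NULL (a CHECK constraint passes when its expression is NULL) → nullable.
- user_agent: a foreign key column may be NULL unless separately constrained → nullable.
- secret: DEFAULT only fills an omitted column; an explicit NULL is still allowed → nullable.
- domain: no NOT NULL constraint applies → nullable.
- trial_days: DEFAULT only fills an omitted column; an explicit NULL is still allowed → nullable.
- seats: CHECK does not forbid NULL (a CHECK constraint passes when its expression is NULL) → nullable.
- session_id: part of the PRIMARY KEY, which implies NOT NULL → not nullable.

limit_value, user_agent, secret, domain, trial_days, seats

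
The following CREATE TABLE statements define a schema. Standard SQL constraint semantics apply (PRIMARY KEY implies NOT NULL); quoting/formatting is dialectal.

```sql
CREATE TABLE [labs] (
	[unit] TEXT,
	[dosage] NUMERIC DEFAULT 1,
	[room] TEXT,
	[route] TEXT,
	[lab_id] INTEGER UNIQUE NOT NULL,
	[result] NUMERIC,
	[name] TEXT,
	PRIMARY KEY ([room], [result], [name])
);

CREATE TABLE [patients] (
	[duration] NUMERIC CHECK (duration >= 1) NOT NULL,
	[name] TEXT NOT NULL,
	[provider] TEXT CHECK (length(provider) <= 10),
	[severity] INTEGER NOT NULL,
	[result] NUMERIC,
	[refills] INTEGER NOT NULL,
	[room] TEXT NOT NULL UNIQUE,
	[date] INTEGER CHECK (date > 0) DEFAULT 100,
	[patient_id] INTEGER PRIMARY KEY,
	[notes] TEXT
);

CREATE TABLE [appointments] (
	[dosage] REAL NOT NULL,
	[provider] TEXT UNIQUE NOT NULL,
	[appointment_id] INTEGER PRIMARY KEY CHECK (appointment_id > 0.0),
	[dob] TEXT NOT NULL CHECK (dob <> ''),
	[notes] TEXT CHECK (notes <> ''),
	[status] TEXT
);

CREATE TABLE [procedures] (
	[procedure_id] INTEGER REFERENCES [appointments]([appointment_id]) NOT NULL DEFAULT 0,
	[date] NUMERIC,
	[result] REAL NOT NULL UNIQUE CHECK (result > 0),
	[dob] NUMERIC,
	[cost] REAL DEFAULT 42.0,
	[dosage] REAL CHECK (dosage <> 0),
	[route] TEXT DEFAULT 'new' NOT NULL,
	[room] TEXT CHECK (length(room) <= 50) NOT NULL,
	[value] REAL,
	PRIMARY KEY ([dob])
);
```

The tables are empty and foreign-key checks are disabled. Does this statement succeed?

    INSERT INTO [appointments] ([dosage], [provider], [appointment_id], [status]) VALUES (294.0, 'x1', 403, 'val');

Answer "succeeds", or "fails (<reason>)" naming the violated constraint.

dob is omitted from the column list and has no DEFAULT, so it would receive NULL.
But dob is declared NOT NULL.

fails (NOT NULL on dob)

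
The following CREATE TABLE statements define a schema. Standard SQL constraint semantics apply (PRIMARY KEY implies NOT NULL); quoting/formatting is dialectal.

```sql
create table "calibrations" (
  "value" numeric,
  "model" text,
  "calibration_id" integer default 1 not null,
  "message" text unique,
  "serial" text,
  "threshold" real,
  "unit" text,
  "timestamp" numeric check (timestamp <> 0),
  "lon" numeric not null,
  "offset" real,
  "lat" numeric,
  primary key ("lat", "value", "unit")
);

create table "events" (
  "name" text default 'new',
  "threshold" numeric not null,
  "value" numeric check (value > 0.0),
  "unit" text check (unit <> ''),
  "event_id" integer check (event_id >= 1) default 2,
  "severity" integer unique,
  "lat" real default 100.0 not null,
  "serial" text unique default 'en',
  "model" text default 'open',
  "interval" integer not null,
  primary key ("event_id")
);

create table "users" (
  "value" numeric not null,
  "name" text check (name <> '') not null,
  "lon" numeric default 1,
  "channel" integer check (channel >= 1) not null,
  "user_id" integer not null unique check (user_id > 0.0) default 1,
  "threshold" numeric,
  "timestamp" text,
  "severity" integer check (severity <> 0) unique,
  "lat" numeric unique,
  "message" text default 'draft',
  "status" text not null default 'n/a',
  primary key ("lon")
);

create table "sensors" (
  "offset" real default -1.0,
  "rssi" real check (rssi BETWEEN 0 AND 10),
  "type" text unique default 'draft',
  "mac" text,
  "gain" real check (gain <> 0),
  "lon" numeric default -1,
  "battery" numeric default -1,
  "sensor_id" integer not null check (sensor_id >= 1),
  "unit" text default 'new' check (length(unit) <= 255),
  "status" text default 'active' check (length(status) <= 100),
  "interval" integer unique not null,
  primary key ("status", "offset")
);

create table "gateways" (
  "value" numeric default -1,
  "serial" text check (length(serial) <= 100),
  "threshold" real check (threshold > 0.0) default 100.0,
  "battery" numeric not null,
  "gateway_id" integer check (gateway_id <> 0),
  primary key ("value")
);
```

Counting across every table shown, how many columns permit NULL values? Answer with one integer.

calibrations: 6 nullable (model, message, serial, threshold, timestamp, offset — PK (lat, value, unit) and explicit NOT NULL columns excluded).
events: 6 nullable (name, value, unit, severity, serial, model — PK (event_id) and explicit NOT NULL columns excluded).
users: 5 nullable (threshold, timestamp, severity, lat, message — PK (lon) and explicit NOT NULL columns excluded).
sensors: 7 nullable (rssi, type, mac, gain, lon, battery, unit — PK (status, offset) and explicit NOT NULL columns excluded).
gateways: 3 nullable (serial, threshold, gateway_id — PK (value) and explicit NOT NULL columns excluded).
Total: 6 + 6 + 5 + 7 + 3 = 27.

27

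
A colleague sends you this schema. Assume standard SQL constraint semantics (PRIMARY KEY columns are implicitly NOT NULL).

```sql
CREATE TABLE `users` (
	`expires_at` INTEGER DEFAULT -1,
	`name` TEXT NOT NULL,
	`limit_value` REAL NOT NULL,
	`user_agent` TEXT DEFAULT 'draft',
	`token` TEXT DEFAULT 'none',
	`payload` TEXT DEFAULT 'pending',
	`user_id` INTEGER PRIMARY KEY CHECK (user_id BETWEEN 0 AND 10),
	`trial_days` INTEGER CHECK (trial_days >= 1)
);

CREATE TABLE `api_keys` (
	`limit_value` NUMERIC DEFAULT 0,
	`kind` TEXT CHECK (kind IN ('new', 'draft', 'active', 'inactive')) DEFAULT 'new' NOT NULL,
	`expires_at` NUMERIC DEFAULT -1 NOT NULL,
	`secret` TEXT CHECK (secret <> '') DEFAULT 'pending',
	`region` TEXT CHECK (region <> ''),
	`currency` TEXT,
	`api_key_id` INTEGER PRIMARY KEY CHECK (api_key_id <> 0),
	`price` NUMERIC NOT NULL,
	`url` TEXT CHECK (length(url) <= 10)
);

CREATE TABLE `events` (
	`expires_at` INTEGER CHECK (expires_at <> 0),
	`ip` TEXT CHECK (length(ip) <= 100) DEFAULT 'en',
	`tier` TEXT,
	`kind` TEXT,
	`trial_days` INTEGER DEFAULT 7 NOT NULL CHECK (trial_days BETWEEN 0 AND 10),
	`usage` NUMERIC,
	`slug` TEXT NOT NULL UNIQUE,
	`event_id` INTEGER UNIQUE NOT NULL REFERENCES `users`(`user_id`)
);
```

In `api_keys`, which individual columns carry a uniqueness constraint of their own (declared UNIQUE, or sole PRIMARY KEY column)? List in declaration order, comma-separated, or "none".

api_key_id

- limit_value: no UNIQUE or single-column PK constraint.
- kind: no UNIQUE or single-column PK constraint.
- expires_at: no UNIQUE or single-column PK constraint.
- secret: no UNIQUE or single-column PK constraint.
- region: no UNIQUE or single-column PK constraint.
- currency: no UNIQUE or single-column PK constraint.
- api_key_id: single-column PRIMARY KEY → unique.
- price: no UNIQUE or single-column PK constraint.
- url: no UNIQUE or single-column PK constraint.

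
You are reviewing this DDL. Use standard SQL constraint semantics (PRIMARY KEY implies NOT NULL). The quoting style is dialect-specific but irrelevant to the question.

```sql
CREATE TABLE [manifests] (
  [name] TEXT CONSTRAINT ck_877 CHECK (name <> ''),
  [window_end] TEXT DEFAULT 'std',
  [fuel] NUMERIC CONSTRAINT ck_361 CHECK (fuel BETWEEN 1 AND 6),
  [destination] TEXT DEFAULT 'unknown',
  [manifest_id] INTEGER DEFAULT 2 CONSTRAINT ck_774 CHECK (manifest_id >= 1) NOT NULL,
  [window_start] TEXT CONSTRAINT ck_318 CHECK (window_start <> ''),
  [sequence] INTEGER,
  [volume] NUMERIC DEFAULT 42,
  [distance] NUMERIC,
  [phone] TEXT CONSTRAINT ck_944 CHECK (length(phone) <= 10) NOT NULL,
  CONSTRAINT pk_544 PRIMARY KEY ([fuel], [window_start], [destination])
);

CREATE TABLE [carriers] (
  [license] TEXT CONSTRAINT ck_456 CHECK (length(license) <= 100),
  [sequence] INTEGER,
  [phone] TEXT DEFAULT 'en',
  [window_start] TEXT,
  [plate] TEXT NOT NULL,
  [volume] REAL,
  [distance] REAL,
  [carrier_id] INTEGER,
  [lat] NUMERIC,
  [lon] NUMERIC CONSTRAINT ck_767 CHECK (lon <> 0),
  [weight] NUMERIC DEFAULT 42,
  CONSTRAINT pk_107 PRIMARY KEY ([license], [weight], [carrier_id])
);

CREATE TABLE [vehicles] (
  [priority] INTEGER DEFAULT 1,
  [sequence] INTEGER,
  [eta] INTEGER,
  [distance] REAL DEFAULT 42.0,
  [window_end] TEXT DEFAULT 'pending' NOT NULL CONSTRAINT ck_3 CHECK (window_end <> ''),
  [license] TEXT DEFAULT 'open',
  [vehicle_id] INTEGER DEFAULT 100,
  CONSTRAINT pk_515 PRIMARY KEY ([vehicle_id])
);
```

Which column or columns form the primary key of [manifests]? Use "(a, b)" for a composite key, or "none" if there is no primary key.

A table-level PRIMARY KEY clause names 3 columns: fuel, window_start, destination.
This is a composite key — the combination is unique, not each column individually.

(fuel, window_start, destination)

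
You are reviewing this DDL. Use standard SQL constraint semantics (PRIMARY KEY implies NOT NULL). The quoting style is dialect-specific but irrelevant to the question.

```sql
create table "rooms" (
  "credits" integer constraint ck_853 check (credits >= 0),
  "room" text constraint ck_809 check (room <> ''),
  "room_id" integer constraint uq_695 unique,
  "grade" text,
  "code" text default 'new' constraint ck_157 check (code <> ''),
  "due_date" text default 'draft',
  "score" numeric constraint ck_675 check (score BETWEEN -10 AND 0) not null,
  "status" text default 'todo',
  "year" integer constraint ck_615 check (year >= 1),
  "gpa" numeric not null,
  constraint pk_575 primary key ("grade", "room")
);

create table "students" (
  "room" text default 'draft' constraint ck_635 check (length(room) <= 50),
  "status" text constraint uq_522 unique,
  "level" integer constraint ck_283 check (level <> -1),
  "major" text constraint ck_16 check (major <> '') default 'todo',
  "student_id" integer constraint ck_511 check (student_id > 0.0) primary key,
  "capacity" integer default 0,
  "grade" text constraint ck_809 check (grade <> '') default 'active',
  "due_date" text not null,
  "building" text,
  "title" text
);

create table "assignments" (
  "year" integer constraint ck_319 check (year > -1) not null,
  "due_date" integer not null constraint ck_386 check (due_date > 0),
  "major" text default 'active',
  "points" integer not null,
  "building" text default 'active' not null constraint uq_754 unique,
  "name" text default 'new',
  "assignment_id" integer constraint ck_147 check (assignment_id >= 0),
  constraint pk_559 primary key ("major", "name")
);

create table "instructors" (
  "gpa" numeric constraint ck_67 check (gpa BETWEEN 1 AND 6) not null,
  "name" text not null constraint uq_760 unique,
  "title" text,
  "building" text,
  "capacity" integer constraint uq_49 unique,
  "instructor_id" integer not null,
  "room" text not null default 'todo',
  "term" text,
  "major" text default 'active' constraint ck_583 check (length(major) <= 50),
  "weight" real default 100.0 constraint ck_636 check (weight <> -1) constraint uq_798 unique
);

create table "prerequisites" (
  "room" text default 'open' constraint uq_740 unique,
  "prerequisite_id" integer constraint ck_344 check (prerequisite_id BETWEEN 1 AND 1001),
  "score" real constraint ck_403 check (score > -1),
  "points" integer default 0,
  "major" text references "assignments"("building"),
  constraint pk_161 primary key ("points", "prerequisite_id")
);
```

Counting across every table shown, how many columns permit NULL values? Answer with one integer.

24

rooms: 6 nullable (credits, room_id, code, due_date, status, year — PK (grade, room) and explicit NOT NULL columns excluded).
students: 8 nullable (room, status, level, major, capacity, grade, building, title — PK (student_id) and explicit NOT NULL columns excluded).
assignments: 1 nullable (assignment_id — PK (major, name) and explicit NOT NULL columns excluded).
instructors: 6 nullable (title, building, capacity, term, major, weight — PK none and explicit NOT NULL columns excluded).
prerequisites: 3 nullable (room, score, major — PK (points, prerequisite_id) and explicit NOT NULL columns excluded).
Total: 6 + 8 + 1 + 6 + 3 = 24.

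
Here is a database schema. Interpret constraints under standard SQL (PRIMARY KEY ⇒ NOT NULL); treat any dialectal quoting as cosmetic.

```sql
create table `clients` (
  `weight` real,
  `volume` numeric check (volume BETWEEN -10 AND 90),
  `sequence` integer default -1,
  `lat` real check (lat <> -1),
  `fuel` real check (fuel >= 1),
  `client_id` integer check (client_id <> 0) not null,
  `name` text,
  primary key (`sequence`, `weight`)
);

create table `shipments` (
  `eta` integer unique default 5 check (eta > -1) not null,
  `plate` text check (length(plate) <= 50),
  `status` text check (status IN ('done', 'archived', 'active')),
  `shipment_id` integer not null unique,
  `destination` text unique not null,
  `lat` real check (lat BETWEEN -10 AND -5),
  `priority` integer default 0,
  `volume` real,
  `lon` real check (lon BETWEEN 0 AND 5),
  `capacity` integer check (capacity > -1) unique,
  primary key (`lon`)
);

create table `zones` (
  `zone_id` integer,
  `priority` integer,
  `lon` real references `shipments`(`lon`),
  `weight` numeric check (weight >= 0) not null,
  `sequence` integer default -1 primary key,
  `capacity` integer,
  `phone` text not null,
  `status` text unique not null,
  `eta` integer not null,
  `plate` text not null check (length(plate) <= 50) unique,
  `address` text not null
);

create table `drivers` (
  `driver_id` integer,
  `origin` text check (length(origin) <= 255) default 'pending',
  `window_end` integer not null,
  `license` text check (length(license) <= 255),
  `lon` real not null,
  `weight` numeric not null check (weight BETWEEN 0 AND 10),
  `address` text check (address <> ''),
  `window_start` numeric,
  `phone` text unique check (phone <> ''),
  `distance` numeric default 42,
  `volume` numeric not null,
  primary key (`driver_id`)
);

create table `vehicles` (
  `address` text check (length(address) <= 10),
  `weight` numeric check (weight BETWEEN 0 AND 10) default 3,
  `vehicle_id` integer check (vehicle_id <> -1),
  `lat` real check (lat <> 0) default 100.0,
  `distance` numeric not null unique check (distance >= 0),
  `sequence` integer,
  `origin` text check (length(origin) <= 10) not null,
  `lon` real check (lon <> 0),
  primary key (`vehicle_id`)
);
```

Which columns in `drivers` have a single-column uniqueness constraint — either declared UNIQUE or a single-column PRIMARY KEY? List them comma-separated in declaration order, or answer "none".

- driver_id: single-column PRIMARY KEY → unique.
- origin: no UNIQUE or single-column PK constraint.
- window_end: no UNIQUE or single-column PK constraint.
- license: no UNIQUE or single-column PK constraint.
- lon: no UNIQUE or single-column PK constraint.
- weight: no UNIQUE or single-column PK constraint.
- address: no UNIQUE or single-column PK constraint.
- window_start: no UNIQUE or single-column PK constraint.
- phone: declared UNIQUE → unique.
- distance: no UNIQUE or single-column PK constraint.
- volume: no UNIQUE or single-column PK constraint.

driver_id, phone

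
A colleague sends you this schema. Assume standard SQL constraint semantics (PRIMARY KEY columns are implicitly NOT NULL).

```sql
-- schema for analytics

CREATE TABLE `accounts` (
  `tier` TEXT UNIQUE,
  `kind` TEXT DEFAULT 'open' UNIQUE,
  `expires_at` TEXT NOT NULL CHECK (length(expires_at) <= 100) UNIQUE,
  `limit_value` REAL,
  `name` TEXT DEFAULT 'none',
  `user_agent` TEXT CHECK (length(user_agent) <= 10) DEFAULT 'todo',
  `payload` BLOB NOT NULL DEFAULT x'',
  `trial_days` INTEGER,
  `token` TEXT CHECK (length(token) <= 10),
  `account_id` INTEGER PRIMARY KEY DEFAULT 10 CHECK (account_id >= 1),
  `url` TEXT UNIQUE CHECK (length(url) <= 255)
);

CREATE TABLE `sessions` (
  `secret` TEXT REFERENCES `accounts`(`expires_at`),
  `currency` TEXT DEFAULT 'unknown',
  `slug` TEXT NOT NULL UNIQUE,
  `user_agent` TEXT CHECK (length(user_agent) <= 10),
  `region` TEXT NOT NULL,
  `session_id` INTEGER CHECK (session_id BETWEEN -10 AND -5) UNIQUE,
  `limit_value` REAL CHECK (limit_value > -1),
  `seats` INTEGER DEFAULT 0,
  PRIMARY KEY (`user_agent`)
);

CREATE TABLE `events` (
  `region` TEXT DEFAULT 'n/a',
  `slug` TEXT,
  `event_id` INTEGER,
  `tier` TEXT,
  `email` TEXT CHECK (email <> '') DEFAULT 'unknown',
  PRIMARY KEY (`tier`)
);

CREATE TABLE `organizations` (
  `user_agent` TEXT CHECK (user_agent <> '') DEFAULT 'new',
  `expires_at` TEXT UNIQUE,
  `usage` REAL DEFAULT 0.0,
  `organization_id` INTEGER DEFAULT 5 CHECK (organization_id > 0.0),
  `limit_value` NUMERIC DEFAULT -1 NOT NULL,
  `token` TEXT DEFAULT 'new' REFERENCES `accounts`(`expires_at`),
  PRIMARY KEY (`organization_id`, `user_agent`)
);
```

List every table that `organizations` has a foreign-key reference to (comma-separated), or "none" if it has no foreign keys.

accounts

- token REFERENCES accounts(expires_at).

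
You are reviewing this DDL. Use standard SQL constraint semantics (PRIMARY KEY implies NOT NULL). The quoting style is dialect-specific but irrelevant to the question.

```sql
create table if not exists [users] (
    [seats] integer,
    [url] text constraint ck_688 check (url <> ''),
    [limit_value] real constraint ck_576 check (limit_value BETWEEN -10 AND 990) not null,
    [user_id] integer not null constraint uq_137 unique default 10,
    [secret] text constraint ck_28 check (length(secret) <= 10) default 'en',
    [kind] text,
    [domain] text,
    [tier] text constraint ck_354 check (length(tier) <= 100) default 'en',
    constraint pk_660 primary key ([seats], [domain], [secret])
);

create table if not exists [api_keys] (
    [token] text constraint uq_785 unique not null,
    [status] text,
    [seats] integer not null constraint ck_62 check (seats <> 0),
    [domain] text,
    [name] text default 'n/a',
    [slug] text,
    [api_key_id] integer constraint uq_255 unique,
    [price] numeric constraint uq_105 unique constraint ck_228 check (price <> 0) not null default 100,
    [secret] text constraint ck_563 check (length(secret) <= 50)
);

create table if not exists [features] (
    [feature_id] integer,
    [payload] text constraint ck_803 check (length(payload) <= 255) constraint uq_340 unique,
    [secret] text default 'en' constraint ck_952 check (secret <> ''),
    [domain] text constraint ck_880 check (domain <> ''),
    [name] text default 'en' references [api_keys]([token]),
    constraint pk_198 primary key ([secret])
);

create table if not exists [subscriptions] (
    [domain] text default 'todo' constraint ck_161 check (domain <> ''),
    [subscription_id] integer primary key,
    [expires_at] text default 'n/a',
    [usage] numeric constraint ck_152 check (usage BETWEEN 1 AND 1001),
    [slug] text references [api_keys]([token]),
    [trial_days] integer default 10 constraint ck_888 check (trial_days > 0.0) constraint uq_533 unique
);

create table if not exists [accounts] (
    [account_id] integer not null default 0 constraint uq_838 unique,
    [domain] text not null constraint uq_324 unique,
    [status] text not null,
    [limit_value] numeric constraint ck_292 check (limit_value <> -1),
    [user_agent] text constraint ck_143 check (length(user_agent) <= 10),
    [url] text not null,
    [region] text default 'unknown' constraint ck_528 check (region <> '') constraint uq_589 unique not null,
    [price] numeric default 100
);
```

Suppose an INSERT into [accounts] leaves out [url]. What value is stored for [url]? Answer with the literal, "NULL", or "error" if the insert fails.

error

url has no DEFAULT clause.
Omitting it would insert NULL, but it is declared NOT NULL, so the INSERT fails.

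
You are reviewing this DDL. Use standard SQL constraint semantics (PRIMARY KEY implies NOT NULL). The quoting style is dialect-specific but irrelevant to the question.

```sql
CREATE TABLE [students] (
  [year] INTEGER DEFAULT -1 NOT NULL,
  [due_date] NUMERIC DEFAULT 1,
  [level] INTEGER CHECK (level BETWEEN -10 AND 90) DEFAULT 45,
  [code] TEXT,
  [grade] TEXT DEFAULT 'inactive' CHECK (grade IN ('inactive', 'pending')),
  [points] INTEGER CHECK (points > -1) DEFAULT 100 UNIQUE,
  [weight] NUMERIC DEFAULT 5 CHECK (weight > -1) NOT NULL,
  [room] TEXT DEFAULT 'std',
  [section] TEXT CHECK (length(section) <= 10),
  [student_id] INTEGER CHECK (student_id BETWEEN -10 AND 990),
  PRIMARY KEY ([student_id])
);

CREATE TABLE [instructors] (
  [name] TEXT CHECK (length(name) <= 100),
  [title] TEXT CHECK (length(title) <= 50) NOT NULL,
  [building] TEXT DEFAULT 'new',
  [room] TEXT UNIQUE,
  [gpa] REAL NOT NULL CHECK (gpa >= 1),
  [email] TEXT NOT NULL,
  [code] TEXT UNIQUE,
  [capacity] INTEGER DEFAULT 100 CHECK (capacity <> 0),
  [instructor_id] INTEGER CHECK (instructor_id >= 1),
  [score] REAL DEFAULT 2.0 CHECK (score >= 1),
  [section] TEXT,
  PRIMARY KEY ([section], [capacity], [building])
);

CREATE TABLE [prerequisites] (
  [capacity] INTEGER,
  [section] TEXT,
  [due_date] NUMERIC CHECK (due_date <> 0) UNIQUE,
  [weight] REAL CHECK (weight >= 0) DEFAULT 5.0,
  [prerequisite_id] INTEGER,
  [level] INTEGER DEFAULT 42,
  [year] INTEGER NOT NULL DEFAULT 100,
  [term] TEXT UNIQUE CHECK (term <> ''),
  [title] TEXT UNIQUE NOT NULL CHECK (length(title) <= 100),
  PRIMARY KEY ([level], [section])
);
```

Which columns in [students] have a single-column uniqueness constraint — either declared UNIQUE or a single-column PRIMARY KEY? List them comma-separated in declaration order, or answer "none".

points, student_id

- year: no UNIQUE or single-column PK constraint.
- due_date: no UNIQUE or single-column PK constraint.
- level: no UNIQUE or single-column PK constraint.
- code: no UNIQUE or single-column PK constraint.
- grade: no UNIQUE or single-column PK constraint.
- points: declared UNIQUE → unique.
- weight: no UNIQUE or single-column PK constraint.
- room: no UNIQUE or single-column PK constraint.
- section: no UNIQUE or single-column PK constraint.
- student_id: single-column PRIMARY KEY → unique.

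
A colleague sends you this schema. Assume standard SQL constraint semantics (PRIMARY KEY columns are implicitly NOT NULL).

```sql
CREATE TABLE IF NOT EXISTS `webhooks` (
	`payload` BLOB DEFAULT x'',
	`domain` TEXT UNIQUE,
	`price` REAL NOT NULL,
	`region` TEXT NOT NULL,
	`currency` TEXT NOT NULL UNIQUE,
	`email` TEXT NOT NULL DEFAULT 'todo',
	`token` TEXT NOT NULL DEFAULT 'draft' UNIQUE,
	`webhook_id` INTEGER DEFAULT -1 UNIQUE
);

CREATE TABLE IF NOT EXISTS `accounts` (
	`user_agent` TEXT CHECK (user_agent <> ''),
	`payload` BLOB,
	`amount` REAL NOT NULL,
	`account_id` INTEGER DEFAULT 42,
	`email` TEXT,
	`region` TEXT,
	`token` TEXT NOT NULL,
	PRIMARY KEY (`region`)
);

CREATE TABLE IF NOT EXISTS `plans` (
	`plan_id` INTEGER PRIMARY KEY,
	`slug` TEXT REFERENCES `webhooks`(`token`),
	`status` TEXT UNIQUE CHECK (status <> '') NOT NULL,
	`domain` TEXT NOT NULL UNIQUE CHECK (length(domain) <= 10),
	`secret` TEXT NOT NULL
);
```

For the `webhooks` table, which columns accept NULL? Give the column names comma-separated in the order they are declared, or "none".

- payload: DEFAULT only fills an omitted column; an explicit NULL is still allowed → nullable.
- domain: UNIQUE does not imply NOT NULL → nullable.
- price: declared NOT NULL → not nullable.
- region: declared NOT NULL → not nullable.
- currency: declared NOT NULL → not nullable.
- email: declared NOT NULL → not nullable.
- token: declared NOT NULL → not nullable.
- webhook_id: UNIQUE does not imply NOT NULL → nullable.

payload, domain, webhook_id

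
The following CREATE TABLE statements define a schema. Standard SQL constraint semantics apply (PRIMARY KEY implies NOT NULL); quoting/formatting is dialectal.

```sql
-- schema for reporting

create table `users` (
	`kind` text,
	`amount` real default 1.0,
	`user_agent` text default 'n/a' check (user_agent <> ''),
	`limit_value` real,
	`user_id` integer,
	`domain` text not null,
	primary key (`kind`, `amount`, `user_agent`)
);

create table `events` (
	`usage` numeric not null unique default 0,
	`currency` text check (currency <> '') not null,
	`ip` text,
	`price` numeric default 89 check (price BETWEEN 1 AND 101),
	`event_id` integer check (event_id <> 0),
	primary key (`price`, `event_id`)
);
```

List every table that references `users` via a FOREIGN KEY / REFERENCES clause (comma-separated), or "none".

No REFERENCES clause anywhere in the schema names users.

none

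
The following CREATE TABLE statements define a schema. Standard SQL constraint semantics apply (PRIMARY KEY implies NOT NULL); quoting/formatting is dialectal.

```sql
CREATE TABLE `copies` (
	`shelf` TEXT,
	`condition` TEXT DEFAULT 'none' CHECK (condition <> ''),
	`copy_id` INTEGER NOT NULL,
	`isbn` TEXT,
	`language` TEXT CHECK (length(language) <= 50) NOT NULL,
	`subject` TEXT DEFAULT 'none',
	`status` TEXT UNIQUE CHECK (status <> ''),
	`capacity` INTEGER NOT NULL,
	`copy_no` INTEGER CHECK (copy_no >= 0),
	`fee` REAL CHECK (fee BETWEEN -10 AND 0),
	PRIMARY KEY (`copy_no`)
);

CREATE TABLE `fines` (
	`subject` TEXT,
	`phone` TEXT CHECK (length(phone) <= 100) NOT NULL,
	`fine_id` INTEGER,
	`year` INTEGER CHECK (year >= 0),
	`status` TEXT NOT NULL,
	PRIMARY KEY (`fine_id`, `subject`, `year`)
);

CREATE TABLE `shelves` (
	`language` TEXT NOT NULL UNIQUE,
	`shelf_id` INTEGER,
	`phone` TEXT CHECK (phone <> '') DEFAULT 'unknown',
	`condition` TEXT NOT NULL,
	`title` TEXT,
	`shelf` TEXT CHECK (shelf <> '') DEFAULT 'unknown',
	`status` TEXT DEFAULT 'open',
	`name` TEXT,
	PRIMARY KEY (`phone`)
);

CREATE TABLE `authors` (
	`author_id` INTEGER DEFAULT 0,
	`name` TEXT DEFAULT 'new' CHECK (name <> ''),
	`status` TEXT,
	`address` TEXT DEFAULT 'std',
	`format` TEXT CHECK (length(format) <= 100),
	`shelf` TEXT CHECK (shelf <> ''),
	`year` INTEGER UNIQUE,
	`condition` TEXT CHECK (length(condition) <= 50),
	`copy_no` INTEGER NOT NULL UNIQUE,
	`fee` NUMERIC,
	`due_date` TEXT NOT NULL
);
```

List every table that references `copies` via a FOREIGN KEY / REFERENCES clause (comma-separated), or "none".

none

No REFERENCES clause anywhere in the schema names copies.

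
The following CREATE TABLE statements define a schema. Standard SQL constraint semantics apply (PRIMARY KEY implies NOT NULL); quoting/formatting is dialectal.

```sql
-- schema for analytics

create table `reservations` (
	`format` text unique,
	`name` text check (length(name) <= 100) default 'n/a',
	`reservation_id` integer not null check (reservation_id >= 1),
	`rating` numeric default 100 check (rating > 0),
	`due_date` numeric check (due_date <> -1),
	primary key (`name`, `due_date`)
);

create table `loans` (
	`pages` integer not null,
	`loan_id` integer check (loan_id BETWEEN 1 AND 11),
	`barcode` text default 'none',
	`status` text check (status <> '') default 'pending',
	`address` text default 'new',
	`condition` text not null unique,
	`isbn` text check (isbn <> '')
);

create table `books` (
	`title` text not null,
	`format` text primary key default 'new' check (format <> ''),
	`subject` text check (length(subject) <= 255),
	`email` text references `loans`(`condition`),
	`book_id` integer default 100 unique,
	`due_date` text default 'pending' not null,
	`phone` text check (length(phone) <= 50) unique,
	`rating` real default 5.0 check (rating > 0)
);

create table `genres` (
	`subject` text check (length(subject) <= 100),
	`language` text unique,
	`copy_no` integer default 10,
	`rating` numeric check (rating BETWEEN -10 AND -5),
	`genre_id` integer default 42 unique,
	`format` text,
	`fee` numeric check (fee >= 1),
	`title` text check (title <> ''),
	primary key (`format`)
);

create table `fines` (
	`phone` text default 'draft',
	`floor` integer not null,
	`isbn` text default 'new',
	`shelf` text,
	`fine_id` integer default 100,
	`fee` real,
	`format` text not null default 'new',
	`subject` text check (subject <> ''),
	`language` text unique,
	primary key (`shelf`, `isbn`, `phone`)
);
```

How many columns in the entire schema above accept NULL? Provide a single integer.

23

reservations: 2 nullable (format, rating — PK (name, due_date) and explicit NOT NULL columns excluded).
loans: 5 nullable (loan_id, barcode, status, address, isbn — PK none and explicit NOT NULL columns excluded).
books: 5 nullable (subject, email, book_id, phone, rating — PK (format) and explicit NOT NULL columns excluded).
genres: 7 nullable (subject, language, copy_no, rating, genre_id, fee, title — PK (format) and explicit NOT NULL columns excluded).
fines: 4 nullable (fine_id, fee, subject, language — PK (shelf, isbn, phone) and explicit NOT NULL columns excluded).
Total: 2 + 5 + 5 + 7 + 4 = 23.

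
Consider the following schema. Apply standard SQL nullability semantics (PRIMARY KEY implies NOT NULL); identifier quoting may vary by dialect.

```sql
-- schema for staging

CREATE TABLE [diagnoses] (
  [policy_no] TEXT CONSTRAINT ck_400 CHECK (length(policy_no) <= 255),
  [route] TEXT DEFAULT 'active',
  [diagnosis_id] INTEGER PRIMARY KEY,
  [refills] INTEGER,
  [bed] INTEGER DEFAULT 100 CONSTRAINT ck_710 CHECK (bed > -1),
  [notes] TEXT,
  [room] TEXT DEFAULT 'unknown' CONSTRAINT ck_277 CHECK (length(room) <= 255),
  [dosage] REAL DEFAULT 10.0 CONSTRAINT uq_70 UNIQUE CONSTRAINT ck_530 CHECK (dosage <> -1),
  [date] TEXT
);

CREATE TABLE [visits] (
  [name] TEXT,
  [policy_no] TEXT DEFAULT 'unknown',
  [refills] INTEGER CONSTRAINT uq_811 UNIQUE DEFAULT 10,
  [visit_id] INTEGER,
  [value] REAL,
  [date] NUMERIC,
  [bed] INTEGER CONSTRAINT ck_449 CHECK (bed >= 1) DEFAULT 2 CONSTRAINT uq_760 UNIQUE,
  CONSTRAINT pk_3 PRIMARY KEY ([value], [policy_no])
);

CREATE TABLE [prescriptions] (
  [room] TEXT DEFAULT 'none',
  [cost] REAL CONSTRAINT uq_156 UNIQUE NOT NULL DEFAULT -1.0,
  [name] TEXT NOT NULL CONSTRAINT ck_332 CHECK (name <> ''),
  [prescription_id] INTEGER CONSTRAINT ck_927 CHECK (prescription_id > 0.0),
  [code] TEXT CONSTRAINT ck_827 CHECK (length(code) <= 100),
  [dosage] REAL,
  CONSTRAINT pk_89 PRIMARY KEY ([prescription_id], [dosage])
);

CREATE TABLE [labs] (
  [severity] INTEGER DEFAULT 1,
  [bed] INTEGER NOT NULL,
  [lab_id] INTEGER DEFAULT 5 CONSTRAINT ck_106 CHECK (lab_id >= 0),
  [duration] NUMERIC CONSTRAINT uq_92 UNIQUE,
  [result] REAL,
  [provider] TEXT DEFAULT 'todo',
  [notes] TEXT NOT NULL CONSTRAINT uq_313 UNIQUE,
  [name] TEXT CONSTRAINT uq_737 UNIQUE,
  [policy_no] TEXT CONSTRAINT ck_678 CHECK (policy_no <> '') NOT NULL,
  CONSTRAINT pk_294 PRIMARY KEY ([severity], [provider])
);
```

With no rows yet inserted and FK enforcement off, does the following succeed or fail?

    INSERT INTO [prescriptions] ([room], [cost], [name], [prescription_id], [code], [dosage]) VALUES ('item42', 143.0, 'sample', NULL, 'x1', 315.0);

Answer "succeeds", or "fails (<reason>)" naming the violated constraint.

fails (NOT NULL on prescription_id)

prescription_id is explicitly set to NULL, but prescription_id is part of the PRIMARY KEY (implied NOT NULL).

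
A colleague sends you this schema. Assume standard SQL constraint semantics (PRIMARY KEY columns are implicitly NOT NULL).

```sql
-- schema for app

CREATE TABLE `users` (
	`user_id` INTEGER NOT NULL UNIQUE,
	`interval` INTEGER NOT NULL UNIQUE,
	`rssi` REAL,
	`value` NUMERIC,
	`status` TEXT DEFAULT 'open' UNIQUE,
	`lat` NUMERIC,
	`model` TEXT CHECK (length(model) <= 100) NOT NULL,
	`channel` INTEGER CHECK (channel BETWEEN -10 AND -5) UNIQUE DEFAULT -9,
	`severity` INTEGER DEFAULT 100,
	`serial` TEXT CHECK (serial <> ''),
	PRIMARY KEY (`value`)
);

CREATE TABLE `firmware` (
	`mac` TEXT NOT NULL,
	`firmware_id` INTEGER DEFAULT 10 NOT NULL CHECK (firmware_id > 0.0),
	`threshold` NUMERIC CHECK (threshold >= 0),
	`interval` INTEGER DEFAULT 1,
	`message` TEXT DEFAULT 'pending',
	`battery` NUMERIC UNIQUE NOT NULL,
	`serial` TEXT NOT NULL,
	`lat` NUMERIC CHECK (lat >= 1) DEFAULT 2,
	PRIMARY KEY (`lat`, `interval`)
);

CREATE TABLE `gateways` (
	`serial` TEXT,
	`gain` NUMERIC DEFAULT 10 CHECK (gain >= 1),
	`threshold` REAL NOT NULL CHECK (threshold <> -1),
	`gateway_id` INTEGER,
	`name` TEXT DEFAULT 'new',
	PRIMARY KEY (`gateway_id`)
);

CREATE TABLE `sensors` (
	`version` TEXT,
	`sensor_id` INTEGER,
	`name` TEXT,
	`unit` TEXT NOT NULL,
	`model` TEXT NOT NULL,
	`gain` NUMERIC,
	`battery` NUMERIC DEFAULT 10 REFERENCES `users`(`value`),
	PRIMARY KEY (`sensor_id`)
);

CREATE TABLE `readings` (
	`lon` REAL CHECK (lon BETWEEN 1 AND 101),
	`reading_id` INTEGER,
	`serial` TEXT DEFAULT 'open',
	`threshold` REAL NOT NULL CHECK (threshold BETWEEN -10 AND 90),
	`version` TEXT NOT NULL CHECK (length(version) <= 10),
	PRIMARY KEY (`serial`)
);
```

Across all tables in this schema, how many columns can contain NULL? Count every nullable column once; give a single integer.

users: 6 nullable (rssi, status, lat, channel, severity, serial — PK (value) and explicit NOT NULL columns excluded).
firmware: 2 nullable (threshold, message — PK (lat, interval) and explicit NOT NULL columns excluded).
gateways: 3 nullable (serial, gain, name — PK (gateway_id) and explicit NOT NULL columns excluded).
sensors: 4 nullable (version, name, gain, battery — PK (sensor_id) and explicit NOT NULL columns excluded).
readings: 2 nullable (lon, reading_id — PK (serial) and explicit NOT NULL columns excluded).
Total: 6 + 2 + 3 + 4 + 2 = 17.

17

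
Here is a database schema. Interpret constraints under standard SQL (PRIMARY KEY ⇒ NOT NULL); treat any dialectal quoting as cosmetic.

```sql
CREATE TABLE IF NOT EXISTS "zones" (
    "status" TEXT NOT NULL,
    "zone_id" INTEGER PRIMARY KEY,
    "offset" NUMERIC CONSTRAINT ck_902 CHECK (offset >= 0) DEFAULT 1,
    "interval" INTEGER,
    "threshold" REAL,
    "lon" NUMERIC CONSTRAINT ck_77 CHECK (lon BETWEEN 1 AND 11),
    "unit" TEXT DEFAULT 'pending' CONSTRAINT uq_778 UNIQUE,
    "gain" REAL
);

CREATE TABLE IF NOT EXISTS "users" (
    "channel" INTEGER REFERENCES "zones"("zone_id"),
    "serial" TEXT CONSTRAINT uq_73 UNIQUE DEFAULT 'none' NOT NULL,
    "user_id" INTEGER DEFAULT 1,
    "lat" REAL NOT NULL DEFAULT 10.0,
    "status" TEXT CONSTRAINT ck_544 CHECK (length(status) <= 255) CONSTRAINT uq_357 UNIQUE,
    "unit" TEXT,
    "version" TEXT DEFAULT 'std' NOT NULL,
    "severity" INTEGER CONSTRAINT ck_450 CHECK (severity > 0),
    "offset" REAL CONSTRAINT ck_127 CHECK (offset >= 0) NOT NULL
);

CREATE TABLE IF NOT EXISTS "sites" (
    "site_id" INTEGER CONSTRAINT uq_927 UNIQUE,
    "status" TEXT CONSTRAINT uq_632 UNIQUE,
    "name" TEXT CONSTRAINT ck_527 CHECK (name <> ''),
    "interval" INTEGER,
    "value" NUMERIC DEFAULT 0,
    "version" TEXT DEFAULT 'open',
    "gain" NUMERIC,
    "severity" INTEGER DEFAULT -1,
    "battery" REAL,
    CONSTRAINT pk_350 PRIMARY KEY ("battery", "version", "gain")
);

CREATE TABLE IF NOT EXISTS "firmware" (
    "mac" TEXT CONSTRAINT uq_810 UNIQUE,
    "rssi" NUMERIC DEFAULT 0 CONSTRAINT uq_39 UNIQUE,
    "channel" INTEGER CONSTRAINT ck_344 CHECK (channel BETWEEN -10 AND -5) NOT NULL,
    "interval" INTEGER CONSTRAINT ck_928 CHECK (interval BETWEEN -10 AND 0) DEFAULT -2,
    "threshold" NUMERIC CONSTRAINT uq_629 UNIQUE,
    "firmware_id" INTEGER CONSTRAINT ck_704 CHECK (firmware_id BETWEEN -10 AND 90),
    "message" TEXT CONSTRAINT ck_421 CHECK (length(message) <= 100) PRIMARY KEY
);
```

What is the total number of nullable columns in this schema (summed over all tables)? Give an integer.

22

zones: 6 nullable (offset, interval, threshold, lon, unit, gain — PK (zone_id) and explicit NOT NULL columns excluded).
users: 5 nullable (channel, user_id, status, unit, severity — PK none and explicit NOT NULL columns excluded).
sites: 6 nullable (site_id, status, name, interval, value, severity — PK (battery, version, gain) and explicit NOT NULL columns excluded).
firmware: 5 nullable (mac, rssi, interval, threshold, firmware_id — PK (message) and explicit NOT NULL columns excluded).
Total: 6 + 5 + 6 + 5 = 22.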